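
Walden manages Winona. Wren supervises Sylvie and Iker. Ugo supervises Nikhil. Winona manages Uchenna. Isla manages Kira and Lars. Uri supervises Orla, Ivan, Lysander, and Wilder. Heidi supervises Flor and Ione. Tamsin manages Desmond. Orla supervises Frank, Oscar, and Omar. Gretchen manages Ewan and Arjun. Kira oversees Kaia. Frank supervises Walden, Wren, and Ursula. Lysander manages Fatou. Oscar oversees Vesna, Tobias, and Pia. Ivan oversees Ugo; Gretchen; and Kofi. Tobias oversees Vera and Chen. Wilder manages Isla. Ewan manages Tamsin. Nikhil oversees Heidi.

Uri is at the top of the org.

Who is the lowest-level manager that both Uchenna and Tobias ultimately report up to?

Orla

Uchenna's chain of managers is Winona, Walden, Frank, Orla, Uri. Tobias's chain of managers is Oscar, Orla, Uri. The first manager that appears in both chains is Orla.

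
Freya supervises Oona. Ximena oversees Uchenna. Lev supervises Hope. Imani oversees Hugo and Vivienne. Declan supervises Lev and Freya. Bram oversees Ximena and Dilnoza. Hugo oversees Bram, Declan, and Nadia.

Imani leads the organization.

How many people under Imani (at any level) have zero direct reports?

6

The people in Imani's organization with no one reporting to them are Vivienne, Dilnoza, Uchenna, Oona, Hope, Nadia. That is 6.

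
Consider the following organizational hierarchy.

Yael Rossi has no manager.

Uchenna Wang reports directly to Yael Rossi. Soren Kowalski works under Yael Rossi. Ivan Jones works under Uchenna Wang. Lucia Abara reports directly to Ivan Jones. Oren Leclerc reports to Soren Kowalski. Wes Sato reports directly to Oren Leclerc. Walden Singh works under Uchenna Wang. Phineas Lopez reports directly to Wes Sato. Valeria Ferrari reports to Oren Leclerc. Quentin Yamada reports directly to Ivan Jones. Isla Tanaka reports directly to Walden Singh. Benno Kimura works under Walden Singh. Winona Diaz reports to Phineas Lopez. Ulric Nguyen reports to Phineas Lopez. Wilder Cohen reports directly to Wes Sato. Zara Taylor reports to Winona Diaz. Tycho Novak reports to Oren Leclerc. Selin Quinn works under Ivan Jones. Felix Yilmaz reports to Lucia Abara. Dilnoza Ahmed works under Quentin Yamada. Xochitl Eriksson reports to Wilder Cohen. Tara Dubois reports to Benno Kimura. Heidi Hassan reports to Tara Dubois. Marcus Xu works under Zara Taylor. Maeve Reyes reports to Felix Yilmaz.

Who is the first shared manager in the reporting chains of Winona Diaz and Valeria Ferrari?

Oren Leclerc

Winona Diaz's chain of managers is Phineas Lopez, Wes Sato, Oren Leclerc, Soren Kowalski, Yael Rossi. Valeria Ferrari's chain of managers is Oren Leclerc, Soren Kowalski, Yael Rossi. The first manager that appears in both chains is Oren Leclerc.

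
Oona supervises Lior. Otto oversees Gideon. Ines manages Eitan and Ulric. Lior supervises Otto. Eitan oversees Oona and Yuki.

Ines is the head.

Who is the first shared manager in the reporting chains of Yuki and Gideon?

Eitan

Yuki's chain of managers is Eitan, Ines. Gideon's chain of managers is Otto, Lior, Oona, Eitan, Ines. The first manager that appears in both chains is Eitan.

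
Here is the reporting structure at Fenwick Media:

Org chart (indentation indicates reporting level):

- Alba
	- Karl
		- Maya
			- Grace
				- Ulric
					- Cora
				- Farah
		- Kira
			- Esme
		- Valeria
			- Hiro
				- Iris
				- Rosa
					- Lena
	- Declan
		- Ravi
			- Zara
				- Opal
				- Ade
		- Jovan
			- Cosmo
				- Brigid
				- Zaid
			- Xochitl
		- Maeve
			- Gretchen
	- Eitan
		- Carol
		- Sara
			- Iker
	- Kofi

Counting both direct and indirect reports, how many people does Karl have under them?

12

Karl directly manages Maya, Kira, Valeria. Under Maya: Grace, Farah, Ulric, Cora (4). Under Kira: Esme (1). Under Valeria: Hiro, Rosa, Lena, Iris (4). So Karl's organization is 3 direct reports plus everyone under them: 5 + 2 + 5 = 12.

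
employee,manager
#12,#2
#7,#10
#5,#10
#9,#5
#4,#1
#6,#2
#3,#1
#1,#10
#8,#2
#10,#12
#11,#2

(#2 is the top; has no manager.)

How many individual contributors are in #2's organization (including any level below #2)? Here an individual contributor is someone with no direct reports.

The people in #2's organization with no one reporting to them are #11, #8, #6, #7, #9, #4, #3. That is 7.

7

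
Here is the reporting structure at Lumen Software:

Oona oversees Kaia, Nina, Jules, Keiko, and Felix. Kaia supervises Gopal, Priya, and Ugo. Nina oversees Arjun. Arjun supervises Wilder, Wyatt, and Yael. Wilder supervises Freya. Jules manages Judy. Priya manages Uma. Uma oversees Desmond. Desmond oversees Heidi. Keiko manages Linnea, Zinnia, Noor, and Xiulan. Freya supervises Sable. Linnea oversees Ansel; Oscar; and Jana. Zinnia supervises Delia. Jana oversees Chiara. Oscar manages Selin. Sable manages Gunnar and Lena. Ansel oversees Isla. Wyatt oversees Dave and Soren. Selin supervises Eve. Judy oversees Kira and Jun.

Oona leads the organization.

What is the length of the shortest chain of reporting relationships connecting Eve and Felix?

6

Eve is 5 levels below Oona, and Felix is 1 level below Oona (their lowest common manager). The shortest path runs up from Eve to Oona and back down to Felix: 5 + 1 = 6 links.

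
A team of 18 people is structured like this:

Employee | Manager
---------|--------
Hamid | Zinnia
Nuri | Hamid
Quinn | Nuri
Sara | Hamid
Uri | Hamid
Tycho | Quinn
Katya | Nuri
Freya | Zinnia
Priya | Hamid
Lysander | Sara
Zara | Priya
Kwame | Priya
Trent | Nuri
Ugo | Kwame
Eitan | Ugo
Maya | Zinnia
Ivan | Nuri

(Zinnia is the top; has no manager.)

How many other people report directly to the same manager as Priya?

Priya reports to Hamid. Hamid's other direct reports are Nuri, Sara, Uri — 3 peers.

3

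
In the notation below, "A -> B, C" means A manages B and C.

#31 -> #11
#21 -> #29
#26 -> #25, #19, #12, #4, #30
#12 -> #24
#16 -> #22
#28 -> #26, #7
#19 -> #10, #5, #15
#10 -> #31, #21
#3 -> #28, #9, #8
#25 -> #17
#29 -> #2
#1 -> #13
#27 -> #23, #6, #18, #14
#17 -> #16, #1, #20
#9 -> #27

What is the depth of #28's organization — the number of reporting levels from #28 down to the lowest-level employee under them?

6

The longest chain under #28 runs #28 → #26 → #19 → #10 → #21 → #29 → #2, which is 6 levels below #28.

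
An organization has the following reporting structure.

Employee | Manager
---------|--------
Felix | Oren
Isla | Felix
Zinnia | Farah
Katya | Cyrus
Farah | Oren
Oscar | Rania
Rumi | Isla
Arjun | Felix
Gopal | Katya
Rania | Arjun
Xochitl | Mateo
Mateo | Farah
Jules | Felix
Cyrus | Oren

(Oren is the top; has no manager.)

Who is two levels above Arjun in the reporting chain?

Oren

Arjun reports to Felix, and Felix reports to Oren. So Arjun's skip-level manager is Oren.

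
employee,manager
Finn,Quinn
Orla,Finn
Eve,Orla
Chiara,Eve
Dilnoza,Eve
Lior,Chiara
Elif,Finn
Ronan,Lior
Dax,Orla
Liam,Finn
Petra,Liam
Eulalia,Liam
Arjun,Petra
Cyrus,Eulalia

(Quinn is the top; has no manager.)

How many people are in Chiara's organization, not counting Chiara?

2

Chiara directly manages Lior. Under Lior: Ronan (1). That's 2 in total.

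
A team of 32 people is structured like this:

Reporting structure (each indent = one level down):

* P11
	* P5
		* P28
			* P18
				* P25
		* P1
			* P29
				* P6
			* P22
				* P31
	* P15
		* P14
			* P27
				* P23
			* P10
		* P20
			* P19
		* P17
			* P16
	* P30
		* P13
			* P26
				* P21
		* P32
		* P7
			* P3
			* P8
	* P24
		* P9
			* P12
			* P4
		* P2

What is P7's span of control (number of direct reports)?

P7 directly manages P3, P8. That is 2 direct reports.

2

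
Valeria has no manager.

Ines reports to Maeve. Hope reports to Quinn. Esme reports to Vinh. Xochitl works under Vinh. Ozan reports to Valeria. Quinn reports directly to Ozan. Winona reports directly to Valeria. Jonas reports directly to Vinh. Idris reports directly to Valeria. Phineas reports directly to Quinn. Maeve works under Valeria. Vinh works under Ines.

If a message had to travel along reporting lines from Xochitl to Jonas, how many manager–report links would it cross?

2

Xochitl is 1 level below Vinh, and Jonas is 1 level below Vinh (their lowest common manager). The shortest path runs up from Xochitl to Vinh and back down to Jonas: 1 + 1 = 2 links.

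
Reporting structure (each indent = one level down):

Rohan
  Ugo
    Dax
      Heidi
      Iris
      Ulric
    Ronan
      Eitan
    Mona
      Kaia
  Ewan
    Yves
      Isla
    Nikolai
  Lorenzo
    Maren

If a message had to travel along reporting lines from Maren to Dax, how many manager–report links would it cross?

4

Maren is 2 levels below Rohan, and Dax is 2 levels below Rohan (their lowest common manager). The shortest path runs up from Maren to Rohan and back down to Dax: 2 + 2 = 4 links.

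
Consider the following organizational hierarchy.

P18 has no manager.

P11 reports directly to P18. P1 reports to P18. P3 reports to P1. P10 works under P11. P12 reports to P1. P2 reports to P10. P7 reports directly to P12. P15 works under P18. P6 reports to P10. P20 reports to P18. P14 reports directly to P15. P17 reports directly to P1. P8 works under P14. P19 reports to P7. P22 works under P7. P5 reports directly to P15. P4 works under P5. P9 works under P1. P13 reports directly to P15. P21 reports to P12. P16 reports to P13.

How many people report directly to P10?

2

P10 directly manages P2, P6. That is 2 direct reports.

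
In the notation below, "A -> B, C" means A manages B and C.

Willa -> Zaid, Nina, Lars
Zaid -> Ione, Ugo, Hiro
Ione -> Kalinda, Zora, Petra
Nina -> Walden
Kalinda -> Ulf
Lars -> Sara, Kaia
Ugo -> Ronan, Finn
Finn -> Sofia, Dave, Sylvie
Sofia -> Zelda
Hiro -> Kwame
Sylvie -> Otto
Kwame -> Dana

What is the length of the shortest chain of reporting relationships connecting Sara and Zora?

5

Sara is 2 levels below Willa, and Zora is 3 levels below Willa (their lowest common manager). The shortest path runs up from Sara to Willa and back down to Zora: 2 + 3 = 5 links.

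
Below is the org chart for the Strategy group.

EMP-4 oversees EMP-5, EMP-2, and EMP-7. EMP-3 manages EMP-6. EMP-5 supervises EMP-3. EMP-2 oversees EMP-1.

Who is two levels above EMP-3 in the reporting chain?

EMP-4

EMP-3 reports to EMP-5, and EMP-5 reports to EMP-4. So EMP-3's skip-level manager is EMP-4.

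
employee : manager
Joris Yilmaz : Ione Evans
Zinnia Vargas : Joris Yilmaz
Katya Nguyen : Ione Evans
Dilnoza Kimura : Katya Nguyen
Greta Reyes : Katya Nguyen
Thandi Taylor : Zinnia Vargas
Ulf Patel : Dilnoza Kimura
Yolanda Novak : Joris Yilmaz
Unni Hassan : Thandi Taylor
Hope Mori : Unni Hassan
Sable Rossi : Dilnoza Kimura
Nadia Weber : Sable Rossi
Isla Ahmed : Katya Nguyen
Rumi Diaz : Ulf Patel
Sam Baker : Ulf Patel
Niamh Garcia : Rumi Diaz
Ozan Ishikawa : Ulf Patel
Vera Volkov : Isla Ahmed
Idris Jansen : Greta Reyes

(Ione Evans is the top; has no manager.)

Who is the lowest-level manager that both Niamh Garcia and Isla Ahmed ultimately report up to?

Katya Nguyen

Niamh Garcia's chain of managers is Rumi Diaz, Ulf Patel, Dilnoza Kimura, Katya Nguyen, Ione Evans. Isla Ahmed's chain of managers is Katya Nguyen, Ione Evans. The first manager that appears in both chains is Katya Nguyen.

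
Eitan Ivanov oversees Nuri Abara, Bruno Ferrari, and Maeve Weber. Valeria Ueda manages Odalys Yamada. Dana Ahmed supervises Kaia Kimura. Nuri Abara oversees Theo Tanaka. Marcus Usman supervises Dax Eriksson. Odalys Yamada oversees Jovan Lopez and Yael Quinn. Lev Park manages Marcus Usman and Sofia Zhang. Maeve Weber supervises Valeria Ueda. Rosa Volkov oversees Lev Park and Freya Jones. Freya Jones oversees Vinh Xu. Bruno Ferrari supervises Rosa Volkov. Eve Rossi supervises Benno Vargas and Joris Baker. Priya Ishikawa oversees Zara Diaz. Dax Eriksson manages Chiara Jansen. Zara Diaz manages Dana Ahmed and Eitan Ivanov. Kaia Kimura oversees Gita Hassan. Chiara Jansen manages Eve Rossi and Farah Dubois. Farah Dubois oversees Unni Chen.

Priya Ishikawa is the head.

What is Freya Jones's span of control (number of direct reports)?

Freya Jones directly manages Vinh Xu. That is 1 direct report.

1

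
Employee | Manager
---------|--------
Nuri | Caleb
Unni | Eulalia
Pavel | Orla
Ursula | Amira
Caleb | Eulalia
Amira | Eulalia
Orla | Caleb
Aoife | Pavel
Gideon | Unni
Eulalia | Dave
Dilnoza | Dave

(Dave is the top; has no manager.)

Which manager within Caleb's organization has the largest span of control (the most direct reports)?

Direct-report counts within Caleb's organization: Caleb has 2; Orla has 1; Pavel has 1. The largest is 2, held by Caleb.

Caleb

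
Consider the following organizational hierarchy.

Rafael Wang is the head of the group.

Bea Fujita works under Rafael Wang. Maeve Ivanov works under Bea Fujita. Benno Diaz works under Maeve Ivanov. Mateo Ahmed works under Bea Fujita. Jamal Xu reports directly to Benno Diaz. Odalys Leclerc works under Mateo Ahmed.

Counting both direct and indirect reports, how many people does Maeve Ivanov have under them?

2

Maeve Ivanov directly manages Benno Diaz. Under Benno Diaz: Jamal Xu (1). That's 2 in total.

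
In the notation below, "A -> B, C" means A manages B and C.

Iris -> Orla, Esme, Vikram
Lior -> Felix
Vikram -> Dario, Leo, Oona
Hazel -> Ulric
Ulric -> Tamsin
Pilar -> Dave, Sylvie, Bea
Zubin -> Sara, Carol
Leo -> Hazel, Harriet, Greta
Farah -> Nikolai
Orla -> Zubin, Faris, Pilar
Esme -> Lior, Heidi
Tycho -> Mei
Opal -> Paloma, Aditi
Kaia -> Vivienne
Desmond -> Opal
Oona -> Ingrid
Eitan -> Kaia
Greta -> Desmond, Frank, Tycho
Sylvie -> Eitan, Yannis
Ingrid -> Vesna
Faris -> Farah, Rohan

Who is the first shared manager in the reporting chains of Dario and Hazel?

Vikram

Dario's chain of managers is Vikram, Iris. Hazel's chain of managers is Leo, Vikram, Iris. The first manager that appears in both chains is Vikram.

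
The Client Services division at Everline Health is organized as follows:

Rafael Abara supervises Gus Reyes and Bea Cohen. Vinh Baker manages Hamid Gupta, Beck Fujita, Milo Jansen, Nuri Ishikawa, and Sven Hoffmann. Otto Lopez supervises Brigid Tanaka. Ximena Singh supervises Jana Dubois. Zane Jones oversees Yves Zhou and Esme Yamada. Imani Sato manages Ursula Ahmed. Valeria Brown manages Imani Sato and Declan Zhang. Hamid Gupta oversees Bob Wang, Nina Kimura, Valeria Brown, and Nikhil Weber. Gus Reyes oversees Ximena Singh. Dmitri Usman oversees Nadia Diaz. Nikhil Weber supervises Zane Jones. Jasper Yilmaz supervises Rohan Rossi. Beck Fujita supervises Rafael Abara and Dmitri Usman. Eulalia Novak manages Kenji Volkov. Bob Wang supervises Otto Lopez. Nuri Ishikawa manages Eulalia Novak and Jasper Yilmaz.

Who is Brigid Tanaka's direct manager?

Brigid Tanaka reports directly to Otto Lopez.

Otto Lopez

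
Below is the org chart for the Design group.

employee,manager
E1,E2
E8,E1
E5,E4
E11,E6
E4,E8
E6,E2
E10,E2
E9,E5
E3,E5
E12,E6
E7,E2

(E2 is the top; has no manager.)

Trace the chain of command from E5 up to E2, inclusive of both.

E5 reports to E4. E4 reports to E8. E8 reports to E1. E1 reports to E2. E2 is at the top.

E5 -> E4 -> E8 -> E1 -> E2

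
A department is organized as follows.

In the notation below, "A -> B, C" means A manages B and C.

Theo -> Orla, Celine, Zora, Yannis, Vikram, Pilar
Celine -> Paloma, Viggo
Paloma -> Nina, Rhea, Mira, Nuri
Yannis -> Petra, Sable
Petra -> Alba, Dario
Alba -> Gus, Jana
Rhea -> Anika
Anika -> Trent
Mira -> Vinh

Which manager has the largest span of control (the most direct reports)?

Direct-report counts: Theo has 6; Yannis has 2; Petra has 2; Alba has 2; Celine has 2; Paloma has 4; Mira has 1; Rhea has 1; Anika has 1. The largest is 6, held by Theo.

Theo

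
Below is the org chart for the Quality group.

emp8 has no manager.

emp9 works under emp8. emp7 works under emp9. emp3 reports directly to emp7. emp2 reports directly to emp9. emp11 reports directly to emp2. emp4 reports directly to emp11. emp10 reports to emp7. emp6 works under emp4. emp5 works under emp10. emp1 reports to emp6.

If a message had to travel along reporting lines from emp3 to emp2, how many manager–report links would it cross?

3

emp3 is 2 levels below emp9, and emp2 is 1 level below emp9 (their lowest common manager). The shortest path runs up from emp3 to emp9 and back down to emp2: 2 + 1 = 3 links.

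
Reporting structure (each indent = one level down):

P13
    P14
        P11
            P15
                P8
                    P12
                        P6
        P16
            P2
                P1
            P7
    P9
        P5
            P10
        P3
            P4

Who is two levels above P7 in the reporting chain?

P14

P7 reports to P16, and P16 reports to P14. So P7's skip-level manager is P14.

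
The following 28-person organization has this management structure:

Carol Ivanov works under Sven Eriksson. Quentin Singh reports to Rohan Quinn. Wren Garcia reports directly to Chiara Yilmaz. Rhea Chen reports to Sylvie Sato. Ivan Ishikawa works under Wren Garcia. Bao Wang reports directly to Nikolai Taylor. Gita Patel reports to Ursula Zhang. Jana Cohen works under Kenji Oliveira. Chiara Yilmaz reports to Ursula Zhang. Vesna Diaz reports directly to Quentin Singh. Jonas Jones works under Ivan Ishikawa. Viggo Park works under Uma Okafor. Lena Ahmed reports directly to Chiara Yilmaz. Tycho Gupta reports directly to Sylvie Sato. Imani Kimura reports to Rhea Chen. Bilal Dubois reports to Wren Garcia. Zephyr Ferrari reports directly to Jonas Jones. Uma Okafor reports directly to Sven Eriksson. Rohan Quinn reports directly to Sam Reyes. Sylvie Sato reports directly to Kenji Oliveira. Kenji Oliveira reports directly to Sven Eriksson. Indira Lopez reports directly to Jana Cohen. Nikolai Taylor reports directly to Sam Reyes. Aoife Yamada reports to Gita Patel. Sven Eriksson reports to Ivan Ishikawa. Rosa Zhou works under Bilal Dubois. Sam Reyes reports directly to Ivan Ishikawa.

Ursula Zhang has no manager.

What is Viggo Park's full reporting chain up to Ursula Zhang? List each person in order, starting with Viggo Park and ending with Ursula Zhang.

Viggo Park reports to Uma Okafor. Uma Okafor reports to Sven Eriksson. Sven Eriksson reports to Ivan Ishikawa. Ivan Ishikawa reports to Wren Garcia. Wren Garcia reports to Chiara Yilmaz. Chiara Yilmaz reports to Ursula Zhang. Ursula Zhang is at the top.

Viggo Park -> Uma Okafor -> Sven Eriksson -> Ivan Ishikawa -> Wren Garcia -> Chiara Yilmaz -> Ursula Zhang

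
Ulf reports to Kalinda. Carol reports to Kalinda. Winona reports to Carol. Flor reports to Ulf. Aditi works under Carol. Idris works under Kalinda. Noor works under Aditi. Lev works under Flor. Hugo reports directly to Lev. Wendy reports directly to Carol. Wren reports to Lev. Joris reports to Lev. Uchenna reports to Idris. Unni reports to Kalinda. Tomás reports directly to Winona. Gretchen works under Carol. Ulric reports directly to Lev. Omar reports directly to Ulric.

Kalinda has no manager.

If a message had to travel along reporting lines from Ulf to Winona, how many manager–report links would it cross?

Ulf is 1 level below Kalinda, and Winona is 2 levels below Kalinda (their lowest common manager). The shortest path runs up from Ulf to Kalinda and back down to Winona: 1 + 2 = 3 links.

3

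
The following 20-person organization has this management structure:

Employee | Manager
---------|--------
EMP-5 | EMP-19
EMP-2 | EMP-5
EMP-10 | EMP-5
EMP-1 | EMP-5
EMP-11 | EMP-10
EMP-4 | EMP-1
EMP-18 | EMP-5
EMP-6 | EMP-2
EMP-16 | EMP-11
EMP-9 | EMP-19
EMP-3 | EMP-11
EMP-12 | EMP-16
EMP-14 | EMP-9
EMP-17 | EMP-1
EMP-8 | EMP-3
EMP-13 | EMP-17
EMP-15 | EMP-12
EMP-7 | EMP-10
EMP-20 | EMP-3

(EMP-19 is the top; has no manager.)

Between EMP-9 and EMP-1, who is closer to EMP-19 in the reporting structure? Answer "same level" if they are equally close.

EMP-9

EMP-9 is 1 level below EMP-19; EMP-1 is 2. EMP-9 is higher.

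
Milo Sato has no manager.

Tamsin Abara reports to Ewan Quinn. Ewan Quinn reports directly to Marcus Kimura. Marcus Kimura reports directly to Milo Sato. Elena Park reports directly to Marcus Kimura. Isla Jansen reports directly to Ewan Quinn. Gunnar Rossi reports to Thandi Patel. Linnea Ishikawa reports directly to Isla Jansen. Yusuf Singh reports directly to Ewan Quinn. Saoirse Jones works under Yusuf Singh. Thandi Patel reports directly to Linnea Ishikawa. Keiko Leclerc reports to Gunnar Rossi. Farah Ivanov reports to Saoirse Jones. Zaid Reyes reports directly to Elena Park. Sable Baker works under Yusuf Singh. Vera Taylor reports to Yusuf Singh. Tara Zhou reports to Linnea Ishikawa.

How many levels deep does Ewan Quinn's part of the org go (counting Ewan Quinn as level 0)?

5

The longest chain under Ewan Quinn runs Ewan Quinn → Isla Jansen → Linnea Ishikawa → Thandi Patel → Gunnar Rossi → Keiko Leclerc, which is 5 levels below Ewan Quinn.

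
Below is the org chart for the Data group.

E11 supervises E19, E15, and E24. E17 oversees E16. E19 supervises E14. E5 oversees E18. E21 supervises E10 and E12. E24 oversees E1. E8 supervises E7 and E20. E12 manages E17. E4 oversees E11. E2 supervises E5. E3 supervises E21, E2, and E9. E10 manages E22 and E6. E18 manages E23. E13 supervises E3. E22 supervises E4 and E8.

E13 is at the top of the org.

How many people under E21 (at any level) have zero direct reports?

7

The people in E21's organization with no one reporting to them are E16, E6, E20, E7, E1, E14, E15. That is 7.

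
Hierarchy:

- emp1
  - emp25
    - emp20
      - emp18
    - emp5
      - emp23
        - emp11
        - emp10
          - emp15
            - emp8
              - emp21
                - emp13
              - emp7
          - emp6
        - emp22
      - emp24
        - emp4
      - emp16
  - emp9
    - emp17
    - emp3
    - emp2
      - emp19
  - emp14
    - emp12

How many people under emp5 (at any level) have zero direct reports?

The people in emp5's organization with no one reporting to them are emp16, emp4, emp22, emp6, emp7, emp13, emp11. That is 7.

7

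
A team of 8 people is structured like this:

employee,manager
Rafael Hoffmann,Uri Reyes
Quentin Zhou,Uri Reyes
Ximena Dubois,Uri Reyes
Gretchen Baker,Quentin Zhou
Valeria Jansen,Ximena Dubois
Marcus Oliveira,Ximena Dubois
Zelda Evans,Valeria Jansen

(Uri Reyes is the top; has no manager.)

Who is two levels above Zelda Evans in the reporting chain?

Ximena Dubois

Zelda Evans reports to Valeria Jansen, and Valeria Jansen reports to Ximena Dubois. So Zelda Evans's skip-level manager is Ximena Dubois.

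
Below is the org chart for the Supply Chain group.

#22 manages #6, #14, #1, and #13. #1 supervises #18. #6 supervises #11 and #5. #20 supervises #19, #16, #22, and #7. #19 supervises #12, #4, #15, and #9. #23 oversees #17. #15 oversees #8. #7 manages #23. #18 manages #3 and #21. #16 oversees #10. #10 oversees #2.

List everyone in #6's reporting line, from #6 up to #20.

#6 -> #22 -> #20

#6 reports to #22. #22 reports to #20. #20 is at the top.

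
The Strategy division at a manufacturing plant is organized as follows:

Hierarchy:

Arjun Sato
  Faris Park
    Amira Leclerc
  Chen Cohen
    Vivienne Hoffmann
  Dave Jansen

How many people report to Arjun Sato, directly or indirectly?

Arjun Sato directly manages Faris Park, Chen Cohen, Dave Jansen. Under Faris Park: Amira Leclerc (1). Under Chen Cohen: Vivienne Hoffmann (1). Dave Jansen has no reports. So Arjun Sato's organization is 3 direct reports plus everyone under them: 2 + 2 + 1 = 5.

5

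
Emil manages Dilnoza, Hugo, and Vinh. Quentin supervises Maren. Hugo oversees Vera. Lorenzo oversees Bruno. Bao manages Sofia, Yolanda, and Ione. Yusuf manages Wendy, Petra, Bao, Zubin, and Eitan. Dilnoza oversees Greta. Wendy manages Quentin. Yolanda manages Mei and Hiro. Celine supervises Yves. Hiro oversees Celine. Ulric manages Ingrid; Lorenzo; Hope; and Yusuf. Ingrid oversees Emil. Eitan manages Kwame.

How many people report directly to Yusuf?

Yusuf directly manages Bao, Eitan, Petra, Wendy, Zubin. That is 5 direct reports.

5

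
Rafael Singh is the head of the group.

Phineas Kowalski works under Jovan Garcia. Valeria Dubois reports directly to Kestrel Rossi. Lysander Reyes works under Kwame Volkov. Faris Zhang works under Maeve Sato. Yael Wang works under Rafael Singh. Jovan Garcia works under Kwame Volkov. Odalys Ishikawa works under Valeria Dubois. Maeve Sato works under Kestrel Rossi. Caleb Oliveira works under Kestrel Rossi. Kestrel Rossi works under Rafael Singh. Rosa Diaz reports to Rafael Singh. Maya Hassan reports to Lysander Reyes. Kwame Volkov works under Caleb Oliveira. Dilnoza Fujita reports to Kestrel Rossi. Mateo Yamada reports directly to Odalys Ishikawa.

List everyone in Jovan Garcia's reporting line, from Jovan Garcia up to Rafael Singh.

Jovan Garcia reports to Kwame Volkov. Kwame Volkov reports to Caleb Oliveira. Caleb Oliveira reports to Kestrel Rossi. Kestrel Rossi reports to Rafael Singh. Rafael Singh is at the top.

Jovan Garcia -> Kwame Volkov -> Caleb Oliveira -> Kestrel Rossi -> Rafael Singh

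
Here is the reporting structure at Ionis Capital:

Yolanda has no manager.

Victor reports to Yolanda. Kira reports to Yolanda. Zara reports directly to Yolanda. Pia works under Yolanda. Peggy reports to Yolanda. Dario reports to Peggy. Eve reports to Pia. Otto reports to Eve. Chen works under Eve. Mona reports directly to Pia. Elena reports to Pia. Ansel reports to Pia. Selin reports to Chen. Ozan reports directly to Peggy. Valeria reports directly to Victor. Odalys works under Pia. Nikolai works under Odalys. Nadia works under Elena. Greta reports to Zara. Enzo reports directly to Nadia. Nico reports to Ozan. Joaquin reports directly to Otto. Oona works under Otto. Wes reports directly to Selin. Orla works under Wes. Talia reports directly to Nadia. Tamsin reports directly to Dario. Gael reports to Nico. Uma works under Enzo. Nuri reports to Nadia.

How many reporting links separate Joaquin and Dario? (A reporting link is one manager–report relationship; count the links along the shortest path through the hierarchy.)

6

Joaquin is 4 levels below Yolanda, and Dario is 2 levels below Yolanda (their lowest common manager). The shortest path runs up from Joaquin to Yolanda and back down to Dario: 4 + 2 = 6 links.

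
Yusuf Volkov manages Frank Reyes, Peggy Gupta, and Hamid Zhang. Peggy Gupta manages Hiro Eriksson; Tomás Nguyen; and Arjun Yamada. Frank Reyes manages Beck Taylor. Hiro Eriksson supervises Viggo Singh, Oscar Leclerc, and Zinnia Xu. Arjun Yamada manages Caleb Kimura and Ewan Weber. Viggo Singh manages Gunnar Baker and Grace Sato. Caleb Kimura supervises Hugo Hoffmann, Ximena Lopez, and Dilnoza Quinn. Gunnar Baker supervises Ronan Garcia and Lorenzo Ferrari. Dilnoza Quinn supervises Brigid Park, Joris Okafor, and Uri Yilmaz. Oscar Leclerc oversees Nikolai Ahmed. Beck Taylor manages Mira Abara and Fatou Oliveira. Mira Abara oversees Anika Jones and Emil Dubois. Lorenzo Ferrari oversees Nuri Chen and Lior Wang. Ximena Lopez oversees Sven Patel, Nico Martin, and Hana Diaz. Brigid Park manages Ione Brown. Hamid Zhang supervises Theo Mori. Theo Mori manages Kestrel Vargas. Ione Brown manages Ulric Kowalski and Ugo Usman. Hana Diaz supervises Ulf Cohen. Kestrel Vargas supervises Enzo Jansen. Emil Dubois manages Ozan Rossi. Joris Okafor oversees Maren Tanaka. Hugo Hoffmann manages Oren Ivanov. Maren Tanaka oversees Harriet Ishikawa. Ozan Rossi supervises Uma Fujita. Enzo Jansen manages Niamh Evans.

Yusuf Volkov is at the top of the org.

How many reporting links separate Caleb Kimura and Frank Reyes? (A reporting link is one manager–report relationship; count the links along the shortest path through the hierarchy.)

Caleb Kimura is 3 levels below Yusuf Volkov, and Frank Reyes is 1 level below Yusuf Volkov (their lowest common manager). The shortest path runs up from Caleb Kimura to Yusuf Volkov and back down to Frank Reyes: 3 + 1 = 4 links.

4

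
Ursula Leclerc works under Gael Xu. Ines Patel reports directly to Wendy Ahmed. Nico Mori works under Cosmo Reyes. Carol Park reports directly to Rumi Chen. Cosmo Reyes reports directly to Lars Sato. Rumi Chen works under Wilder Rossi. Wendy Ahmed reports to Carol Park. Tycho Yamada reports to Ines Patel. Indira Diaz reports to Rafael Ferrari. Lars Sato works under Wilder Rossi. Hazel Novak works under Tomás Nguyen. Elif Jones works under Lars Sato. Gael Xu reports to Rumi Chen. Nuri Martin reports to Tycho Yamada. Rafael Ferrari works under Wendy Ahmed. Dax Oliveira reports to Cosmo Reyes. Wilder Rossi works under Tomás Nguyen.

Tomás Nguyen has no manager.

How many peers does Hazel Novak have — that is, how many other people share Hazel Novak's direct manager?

1

Hazel Novak reports to Tomás Nguyen. Tomás Nguyen's other direct reports are Wilder Rossi — 1 peer.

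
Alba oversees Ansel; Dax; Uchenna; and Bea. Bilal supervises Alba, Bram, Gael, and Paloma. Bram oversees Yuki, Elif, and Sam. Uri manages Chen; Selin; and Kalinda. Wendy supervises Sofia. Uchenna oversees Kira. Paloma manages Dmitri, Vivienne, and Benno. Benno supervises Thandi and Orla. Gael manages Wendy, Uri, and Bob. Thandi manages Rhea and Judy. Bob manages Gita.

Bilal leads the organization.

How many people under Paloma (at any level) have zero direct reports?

5

The people in Paloma's organization with no one reporting to them are Dmitri, Orla, Rhea, Judy, Vivienne. That is 5.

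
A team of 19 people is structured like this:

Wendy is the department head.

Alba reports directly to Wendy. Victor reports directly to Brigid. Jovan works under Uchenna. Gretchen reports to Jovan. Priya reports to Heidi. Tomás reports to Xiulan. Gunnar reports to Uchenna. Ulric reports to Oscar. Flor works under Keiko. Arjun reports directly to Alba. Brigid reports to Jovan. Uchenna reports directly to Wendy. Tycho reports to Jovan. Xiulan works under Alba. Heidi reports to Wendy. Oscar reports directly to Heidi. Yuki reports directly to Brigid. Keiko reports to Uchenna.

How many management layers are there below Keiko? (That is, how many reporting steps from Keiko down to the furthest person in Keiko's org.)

The longest chain under Keiko runs Keiko → Flor, which is 1 level below Keiko.

1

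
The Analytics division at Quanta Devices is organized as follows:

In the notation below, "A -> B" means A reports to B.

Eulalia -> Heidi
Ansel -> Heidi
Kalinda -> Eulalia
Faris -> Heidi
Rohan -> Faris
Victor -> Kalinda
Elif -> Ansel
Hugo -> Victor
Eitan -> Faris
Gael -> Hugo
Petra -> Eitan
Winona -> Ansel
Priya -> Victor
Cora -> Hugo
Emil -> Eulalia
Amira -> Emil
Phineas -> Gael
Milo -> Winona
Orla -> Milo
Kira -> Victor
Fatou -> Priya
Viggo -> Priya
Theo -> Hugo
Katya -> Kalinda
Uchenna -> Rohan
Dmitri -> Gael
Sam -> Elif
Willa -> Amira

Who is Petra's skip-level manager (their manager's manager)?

Petra reports to Eitan, and Eitan reports to Faris. So Petra's skip-level manager is Faris.

Faris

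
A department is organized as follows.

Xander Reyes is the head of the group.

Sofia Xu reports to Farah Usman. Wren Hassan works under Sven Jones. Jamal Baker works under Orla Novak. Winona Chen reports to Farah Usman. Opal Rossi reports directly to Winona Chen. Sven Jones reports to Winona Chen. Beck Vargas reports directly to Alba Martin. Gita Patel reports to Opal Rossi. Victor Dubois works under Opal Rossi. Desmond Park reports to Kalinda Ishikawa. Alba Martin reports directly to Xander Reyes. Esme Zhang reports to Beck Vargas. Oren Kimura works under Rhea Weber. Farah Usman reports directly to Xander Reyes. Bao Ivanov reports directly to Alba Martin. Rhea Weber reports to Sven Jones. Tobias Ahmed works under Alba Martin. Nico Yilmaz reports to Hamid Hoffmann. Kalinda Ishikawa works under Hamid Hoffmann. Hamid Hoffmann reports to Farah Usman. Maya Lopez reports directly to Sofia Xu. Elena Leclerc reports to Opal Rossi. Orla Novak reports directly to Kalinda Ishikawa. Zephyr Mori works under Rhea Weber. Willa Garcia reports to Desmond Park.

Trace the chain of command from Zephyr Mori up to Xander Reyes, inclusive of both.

Zephyr Mori -> Rhea Weber -> Sven Jones -> Winona Chen -> Farah Usman -> Xander Reyes

Zephyr Mori reports to Rhea Weber. Rhea Weber reports to Sven Jones. Sven Jones reports to Winona Chen. Winona Chen reports to Farah Usman. Farah Usman reports to Xander Reyes. Xander Reyes is at the top.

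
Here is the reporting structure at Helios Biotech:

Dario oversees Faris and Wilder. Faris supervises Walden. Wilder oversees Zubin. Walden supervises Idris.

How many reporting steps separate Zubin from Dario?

2

Chain from Zubin up to Dario: Zubin → Wilder → Dario. That is 2 steps up, so Zubin is 2 levels below Dario.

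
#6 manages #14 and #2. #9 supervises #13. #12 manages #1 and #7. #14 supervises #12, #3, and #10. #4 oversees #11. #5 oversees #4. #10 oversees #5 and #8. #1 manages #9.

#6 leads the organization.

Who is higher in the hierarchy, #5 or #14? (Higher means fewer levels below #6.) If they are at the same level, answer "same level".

#14

#5 is 3 levels below #6; #14 is 1. #14 is higher.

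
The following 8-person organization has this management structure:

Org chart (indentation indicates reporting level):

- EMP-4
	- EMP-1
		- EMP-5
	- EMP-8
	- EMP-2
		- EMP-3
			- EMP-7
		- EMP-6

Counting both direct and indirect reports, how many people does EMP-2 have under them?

3

EMP-2 directly manages EMP-3, EMP-6. Under EMP-3: EMP-7 (1). EMP-6 has no reports. So EMP-2's organization is 2 direct reports plus everyone under them: 2 + 1 = 3.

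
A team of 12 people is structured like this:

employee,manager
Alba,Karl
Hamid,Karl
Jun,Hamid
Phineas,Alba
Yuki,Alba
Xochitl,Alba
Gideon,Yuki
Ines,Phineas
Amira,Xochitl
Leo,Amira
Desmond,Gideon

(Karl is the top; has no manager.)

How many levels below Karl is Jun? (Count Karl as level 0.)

2

Chain from Jun up to Karl: Jun → Hamid → Karl. That is 2 steps up, so Jun is 2 levels below Karl.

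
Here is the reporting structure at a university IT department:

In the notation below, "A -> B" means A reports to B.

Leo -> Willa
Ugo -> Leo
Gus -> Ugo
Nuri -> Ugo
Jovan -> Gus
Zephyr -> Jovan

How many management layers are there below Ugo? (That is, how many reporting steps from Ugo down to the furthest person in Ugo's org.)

3

The longest chain under Ugo runs Ugo → Gus → Jovan → Zephyr, which is 3 levels below Ugo.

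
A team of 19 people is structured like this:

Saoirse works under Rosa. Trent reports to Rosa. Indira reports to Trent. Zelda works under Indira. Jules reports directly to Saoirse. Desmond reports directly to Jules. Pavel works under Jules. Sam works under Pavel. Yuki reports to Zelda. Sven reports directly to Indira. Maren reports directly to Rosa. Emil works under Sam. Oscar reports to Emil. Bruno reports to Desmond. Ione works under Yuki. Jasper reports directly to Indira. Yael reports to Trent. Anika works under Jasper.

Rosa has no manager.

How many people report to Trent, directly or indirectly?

8

Trent directly manages Indira, Yael. Under Indira: Jasper, Anika, Sven, Zelda, Yuki, Ione (6). Yael has no reports. So Trent's organization is 2 direct reports plus everyone under them: 7 + 1 = 8.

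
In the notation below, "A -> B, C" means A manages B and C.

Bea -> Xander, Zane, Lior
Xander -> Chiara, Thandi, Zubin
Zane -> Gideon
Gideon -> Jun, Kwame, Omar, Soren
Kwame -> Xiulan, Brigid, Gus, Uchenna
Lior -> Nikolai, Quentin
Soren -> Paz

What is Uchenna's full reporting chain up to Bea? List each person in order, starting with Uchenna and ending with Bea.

Uchenna -> Kwame -> Gideon -> Zane -> Bea

Uchenna reports to Kwame. Kwame reports to Gideon. Gideon reports to Zane. Zane reports to Bea. Bea is at the top.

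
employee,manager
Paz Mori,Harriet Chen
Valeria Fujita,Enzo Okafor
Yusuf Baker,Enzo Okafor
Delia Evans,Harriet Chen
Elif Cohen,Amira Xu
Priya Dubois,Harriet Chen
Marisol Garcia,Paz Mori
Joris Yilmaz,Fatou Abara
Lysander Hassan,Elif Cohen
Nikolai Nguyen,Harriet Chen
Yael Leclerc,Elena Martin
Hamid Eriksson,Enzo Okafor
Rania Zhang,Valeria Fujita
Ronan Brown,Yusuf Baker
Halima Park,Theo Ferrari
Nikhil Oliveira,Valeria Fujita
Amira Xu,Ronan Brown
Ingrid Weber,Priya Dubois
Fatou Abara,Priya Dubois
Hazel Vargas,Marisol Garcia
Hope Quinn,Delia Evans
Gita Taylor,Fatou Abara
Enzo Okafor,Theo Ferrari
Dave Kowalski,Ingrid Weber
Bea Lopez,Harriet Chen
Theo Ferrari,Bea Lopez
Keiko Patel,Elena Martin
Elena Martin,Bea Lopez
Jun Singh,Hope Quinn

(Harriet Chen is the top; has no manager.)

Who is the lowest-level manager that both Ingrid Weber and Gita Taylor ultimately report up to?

Ingrid Weber's chain of managers is Priya Dubois, Harriet Chen. Gita Taylor's chain of managers is Fatou Abara, Priya Dubois, Harriet Chen. The first manager that appears in both chains is Priya Dubois.

Priya Dubois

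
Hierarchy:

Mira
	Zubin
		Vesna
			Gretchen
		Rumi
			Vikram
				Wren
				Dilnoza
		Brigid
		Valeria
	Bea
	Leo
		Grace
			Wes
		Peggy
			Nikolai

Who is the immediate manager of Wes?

Wes reports directly to Grace.

Grace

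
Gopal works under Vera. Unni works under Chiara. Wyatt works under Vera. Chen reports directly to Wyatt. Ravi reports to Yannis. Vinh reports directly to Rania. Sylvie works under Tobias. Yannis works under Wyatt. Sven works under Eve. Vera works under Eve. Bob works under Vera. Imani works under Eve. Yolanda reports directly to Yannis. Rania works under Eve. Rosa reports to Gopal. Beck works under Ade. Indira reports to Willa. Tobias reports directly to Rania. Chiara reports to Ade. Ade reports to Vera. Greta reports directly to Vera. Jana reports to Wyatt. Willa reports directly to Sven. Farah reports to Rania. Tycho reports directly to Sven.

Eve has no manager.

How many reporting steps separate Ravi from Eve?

Chain from Ravi up to Eve: Ravi → Yannis → Wyatt → Vera → Eve. That is 4 steps up, so Ravi is 4 levels below Eve.

4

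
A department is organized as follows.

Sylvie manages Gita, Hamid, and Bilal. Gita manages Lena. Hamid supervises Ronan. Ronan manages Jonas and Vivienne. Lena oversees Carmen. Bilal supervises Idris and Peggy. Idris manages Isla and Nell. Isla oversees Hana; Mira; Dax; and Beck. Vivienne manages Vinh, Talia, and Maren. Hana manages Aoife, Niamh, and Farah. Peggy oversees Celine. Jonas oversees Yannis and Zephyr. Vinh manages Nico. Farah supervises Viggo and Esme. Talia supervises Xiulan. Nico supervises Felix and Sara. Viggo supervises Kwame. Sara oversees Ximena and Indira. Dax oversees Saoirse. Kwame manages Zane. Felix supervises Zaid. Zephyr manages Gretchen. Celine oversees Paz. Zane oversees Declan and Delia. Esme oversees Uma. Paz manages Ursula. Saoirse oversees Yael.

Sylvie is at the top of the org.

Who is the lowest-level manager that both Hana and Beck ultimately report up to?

Isla

Hana's chain of managers is Isla, Idris, Bilal, Sylvie. Beck's chain of managers is Isla, Idris, Bilal, Sylvie. The first manager that appears in both chains is Isla.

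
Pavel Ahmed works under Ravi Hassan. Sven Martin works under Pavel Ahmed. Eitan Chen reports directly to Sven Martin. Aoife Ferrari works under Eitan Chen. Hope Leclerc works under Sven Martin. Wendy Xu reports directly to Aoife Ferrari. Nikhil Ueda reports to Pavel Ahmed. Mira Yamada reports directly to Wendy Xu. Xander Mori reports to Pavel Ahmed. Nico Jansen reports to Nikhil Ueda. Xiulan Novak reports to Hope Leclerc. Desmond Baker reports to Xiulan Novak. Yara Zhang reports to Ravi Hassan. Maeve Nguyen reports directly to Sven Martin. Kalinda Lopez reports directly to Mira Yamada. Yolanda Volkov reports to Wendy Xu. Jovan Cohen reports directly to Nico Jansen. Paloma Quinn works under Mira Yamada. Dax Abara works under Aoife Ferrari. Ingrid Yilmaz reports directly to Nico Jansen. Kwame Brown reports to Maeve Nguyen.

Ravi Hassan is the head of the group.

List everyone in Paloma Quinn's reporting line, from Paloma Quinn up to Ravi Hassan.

Paloma Quinn -> Mira Yamada -> Wendy Xu -> Aoife Ferrari -> Eitan Chen -> Sven Martin -> Pavel Ahmed -> Ravi Hassan

Paloma Quinn reports to Mira Yamada. Mira Yamada reports to Wendy Xu. Wendy Xu reports to Aoife Ferrari. Aoife Ferrari reports to Eitan Chen. Eitan Chen reports to Sven Martin. Sven Martin reports to Pavel Ahmed. Pavel Ahmed reports to Ravi Hassan. Ravi Hassan is at the top.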